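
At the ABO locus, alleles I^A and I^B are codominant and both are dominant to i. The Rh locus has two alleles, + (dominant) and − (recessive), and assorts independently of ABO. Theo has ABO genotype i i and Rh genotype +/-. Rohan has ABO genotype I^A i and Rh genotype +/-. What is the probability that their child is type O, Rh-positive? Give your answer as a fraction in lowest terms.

3/8

ABO cross i i × I^A i → offspring phenotypes: 1/2 O, 1/2 A.
Rh cross +/- × +/- → 3/4 Rh+, 1/4 Rh-.
Independent loci: P(type O, Rh-positive) = 1/2 × 3/4 = 3/8.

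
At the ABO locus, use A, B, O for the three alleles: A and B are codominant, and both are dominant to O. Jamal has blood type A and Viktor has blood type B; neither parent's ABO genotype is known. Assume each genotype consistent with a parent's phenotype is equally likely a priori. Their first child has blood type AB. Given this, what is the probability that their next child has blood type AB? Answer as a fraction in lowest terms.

25/36

Possible genotypes: Jamal ∈ {AA, AO}; Viktor ∈ {BB, BO}.
Weight each parental genotype pair by prior × P(type-AB child):
  AA × BB: posterior weight 4/9; P(next child type AB) = 1.
  AA × BO: posterior weight 2/9; P(next child type AB) = 1/2.
  AO × BB: posterior weight 2/9; P(next child type AB) = 1/2.
  AO × BO: posterior weight 1/9; P(next child type AB) = 1/4.
Weighted sum = 25/36.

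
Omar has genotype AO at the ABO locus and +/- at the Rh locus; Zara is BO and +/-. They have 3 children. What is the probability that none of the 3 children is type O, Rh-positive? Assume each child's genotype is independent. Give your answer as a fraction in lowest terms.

ABO cross AO × BO → 1/4 O, 1/4 A, 1/4 B, 1/4 AB.
Rh cross +/- × +/- → 3/4 Rh+, 1/4 Rh-; so P(type O, Rh-positive) = 1/4 × 3/4 = 3/16 per child.
P(not type O, Rh-positive) = 13/16 for one child; (13/16)^3 = 2197/4096.

2197/4096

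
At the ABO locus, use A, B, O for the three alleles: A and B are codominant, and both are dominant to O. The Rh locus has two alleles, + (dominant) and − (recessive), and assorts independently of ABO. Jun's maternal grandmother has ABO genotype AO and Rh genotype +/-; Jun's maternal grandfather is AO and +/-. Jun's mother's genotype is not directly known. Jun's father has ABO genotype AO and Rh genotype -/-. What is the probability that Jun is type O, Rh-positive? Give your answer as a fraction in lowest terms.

Jun's mother's ABO genotype from AO × AO: 1/4 AA, 1/2 AO, 1/4 OO.
Crossing each possibility with the father AO and summing P(type O): 1/4·0 + 1/2·1/4 + 1/4·1/2 = 1/4.
Similarly for Rh via the mother's Rh distribution: P(Rh+) = 1/2.
Independent loci: 1/4 × 1/2 = 1/8.

1/8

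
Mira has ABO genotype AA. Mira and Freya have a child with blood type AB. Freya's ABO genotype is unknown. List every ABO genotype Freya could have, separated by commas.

AB, BB, BO

For each candidate genotype of Freya, check whether crossing it with AA can produce every observed child phenotype.
  AA → possible child types {A} ✗
  AB → possible child types {A, AB} ✓
  AO → possible child types {A} ✗
  BB → possible child types {AB} ✓
  BO → possible child types {A, AB} ✓
  OO → possible child types {A} ✗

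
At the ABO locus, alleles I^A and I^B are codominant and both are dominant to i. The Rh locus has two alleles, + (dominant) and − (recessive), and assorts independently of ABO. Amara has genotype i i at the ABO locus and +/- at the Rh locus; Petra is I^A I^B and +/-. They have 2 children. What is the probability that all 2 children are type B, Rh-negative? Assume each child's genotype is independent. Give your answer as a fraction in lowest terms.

1/64

ABO cross i i × I^A I^B → 1/2 A, 1/2 B.
Rh cross +/- × +/- → 3/4 Rh+, 1/4 Rh-; so P(type B, Rh-negative) = 1/2 × 1/4 = 1/8 per child.
All 2 independent: (1/8)^2 = 1/64.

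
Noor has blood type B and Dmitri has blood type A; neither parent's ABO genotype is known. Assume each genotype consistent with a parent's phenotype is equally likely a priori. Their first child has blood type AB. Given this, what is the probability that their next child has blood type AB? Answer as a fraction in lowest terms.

Possible genotypes: Noor ∈ {BB, BO}; Dmitri ∈ {AA, AO}.
Weight each parental genotype pair by prior × P(type-AB child):
  BB × AA: posterior weight 4/9; P(next child type AB) = 1.
  BB × AO: posterior weight 2/9; P(next child type AB) = 1/2.
  BO × AA: posterior weight 2/9; P(next child type AB) = 1/2.
  BO × AO: posterior weight 1/9; P(next child type AB) = 1/4.
Weighted sum = 25/36.

25/36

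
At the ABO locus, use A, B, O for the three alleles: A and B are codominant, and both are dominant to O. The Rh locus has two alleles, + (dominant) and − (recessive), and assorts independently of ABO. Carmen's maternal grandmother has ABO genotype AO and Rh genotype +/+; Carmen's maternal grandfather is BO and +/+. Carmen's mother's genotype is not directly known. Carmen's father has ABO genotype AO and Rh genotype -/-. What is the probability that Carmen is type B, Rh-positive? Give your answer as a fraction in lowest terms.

1/8

Carmen's mother's ABO genotype from AO × BO: 1/4 AB, 1/4 AO, 1/4 BO, 1/4 OO.
Crossing each possibility with the father AO and summing P(type B): 1/4·1/4 + 1/4·0 + 1/4·1/4 + 1/4·0 = 1/8.
Similarly for Rh via the mother's Rh distribution: P(Rh+) = 1.
Independent loci: 1/8 × 1 = 1/8.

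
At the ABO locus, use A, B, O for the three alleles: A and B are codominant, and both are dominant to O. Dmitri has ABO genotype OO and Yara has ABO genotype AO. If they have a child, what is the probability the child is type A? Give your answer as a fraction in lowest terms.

1/2

ABO cross OO × AO → offspring phenotypes: 1/2 O, 1/2 A.
So P(type A) = 1/2.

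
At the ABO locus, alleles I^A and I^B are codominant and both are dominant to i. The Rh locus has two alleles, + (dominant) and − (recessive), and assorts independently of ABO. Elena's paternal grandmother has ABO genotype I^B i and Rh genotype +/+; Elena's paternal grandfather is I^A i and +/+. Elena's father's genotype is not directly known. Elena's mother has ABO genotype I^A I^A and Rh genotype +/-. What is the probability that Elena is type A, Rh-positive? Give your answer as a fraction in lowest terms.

3/4

Elena's father's ABO genotype from I^B i × I^A i: 1/4 I^A I^B, 1/4 I^A i, 1/4 I^B i, 1/4 i i.
Crossing each possibility with the mother I^A I^A and summing P(type A): 1/4·1/2 + 1/4·1 + 1/4·1/2 + 1/4·1 = 3/4.
Similarly for Rh via the father's Rh distribution: P(Rh+) = 1.
Independent loci: 3/4 × 1 = 3/4.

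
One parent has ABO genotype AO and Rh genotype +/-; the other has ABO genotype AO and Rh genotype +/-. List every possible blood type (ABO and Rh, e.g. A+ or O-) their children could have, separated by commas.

Gametes from AO × AO give offspring ABO genotypes AA, AO, OO, i.e. phenotypes O, A.
Rh cross +/- × +/- → phenotypes Rh+, Rh-.
Combining independently: O+, O-, A+, A-.

O+, O-, A+, A-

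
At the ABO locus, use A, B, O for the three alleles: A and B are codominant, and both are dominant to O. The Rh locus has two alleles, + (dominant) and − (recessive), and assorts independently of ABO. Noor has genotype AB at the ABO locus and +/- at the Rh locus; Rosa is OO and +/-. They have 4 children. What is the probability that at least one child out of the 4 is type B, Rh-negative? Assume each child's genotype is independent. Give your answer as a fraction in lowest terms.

1695/4096

ABO cross AB × OO → 1/2 A, 1/2 B.
Rh cross +/- × +/- → 3/4 Rh+, 1/4 Rh-; so P(type B, Rh-negative) = 1/2 × 1/4 = 1/8 per child.
P(none) = (7/8)^4 = 2401/4096; P(at least one) = 1 − 2401/4096 = 1695/4096.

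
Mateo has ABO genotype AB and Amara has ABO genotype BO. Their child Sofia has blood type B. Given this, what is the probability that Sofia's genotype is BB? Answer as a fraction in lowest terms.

1/2

Cross AB × BO → 1/4 AB, 1/4 AO, 1/4 BB, 1/4 BO.
Type-B genotypes among offspring: BB (1/4), BO (1/4); total 1/2.
P(BB | type B) = (1/4) / (1/2) = 1/2.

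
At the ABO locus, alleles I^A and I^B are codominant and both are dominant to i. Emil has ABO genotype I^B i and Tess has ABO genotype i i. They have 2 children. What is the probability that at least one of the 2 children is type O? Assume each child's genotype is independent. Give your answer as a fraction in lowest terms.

3/4

ABO cross I^B i × i i → 1/2 O, 1/2 B.
So P(type O) = 1/2 per child.
P(none) = (1/2)^2 = 1/4; P(at least one) = 1 − 1/4 = 3/4.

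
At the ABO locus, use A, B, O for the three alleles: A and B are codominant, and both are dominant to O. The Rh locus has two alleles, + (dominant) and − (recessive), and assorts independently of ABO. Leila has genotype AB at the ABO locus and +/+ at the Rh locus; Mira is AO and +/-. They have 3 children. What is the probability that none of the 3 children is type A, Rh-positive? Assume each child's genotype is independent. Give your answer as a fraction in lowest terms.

1/8

ABO cross AB × AO → 1/2 A, 1/4 B, 1/4 AB.
Rh cross +/+ × +/- → 1 Rh+; so P(type A, Rh-positive) = 1/2 × 1 = 1/2 per child.
P(not type A, Rh-positive) = 1/2 for one child; (1/2)^3 = 1/8.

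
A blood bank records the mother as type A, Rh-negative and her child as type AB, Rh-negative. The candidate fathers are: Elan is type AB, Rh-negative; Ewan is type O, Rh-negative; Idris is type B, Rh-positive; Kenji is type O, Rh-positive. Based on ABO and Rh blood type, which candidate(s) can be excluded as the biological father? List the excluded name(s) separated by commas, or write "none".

A candidate is excluded only if no genotype consistent with his phenotype could produce a type AB, Rh-negative child with a type A, Rh-negative mother.
Ewan (type O, Rh-): no genotype consistent with that phenotype can produce a type-AB Rh- child with a type-A mother.
Kenji (type O, Rh+): no genotype consistent with that phenotype can produce a type-AB Rh- child with a type-A mother.

Ewan, Kenji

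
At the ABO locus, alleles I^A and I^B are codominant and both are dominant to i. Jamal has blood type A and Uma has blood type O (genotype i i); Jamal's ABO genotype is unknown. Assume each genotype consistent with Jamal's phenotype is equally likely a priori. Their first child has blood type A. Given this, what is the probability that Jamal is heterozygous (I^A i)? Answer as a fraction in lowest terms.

1/3

Possible genotypes: Jamal ∈ {I^A I^A, I^A i}; Uma ∈ {i i}.
Weight each parental genotype pair by prior × P(type-A child):
  I^A I^A × i i: posterior weight 2/3.
  I^A i × i i: posterior weight 1/3.
Sum the posterior weight over pairs where Jamal is I^A i: 1/3.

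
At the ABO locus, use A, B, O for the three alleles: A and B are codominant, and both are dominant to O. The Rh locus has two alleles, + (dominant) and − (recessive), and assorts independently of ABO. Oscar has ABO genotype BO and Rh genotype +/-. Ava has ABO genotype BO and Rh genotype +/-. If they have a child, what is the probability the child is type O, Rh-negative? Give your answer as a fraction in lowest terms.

ABO cross BO × BO → offspring phenotypes: 1/4 O, 3/4 B.
Rh cross +/- × +/- → 3/4 Rh+, 1/4 Rh-.
Independent loci: P(type O, Rh-negative) = 1/4 × 1/4 = 1/16.

1/16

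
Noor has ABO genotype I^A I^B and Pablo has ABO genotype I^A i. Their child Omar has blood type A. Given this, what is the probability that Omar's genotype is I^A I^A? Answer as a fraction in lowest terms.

Cross I^A I^B × I^A i → 1/4 I^A I^A, 1/4 I^A I^B, 1/4 I^A i, 1/4 I^B i.
Type-A genotypes among offspring: I^A I^A (1/4), I^A i (1/4); total 1/2.
P(I^A I^A | type A) = (1/4) / (1/2) = 1/2.

1/2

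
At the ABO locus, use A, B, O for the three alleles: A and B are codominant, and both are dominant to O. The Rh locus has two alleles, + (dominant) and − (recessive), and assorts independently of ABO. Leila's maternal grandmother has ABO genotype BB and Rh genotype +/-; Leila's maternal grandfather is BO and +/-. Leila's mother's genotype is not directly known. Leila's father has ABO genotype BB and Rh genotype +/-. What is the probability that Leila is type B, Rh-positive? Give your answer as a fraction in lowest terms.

3/4

Leila's mother's ABO genotype from BB × BO: 1/2 BB, 1/2 BO.
Crossing each possibility with the father BB and summing P(type B): 1/2·1 + 1/2·1 = 1.
Similarly for Rh via the mother's Rh distribution: P(Rh+) = 3/4.
Independent loci: 1 × 3/4 = 3/4.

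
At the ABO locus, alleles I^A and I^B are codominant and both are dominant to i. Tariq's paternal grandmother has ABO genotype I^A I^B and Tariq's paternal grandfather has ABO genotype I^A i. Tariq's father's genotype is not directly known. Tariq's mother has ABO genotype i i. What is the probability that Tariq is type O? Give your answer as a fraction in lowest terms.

Tariq's father's ABO genotype from I^A I^B × I^A i: 1/4 I^A I^A, 1/4 I^A I^B, 1/4 I^A i, 1/4 I^B i.
Crossing each possibility with the mother i i and summing P(type O): 1/4·0 + 1/4·0 + 1/4·1/2 + 1/4·1/2 = 1/4.

1/4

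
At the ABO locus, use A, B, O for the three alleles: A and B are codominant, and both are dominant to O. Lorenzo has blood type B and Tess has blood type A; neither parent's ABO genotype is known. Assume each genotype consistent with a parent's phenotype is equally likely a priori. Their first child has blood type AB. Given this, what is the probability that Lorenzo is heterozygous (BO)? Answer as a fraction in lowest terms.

1/3

Possible genotypes: Lorenzo ∈ {BB, BO}; Tess ∈ {AA, AO}.
Weight each parental genotype pair by prior × P(type-AB child):
  BB × AA: posterior weight 4/9.
  BB × AO: posterior weight 2/9.
  BO × AA: posterior weight 2/9.
  BO × AO: posterior weight 1/9.
Sum the posterior weight over pairs where Lorenzo is BO: 1/3.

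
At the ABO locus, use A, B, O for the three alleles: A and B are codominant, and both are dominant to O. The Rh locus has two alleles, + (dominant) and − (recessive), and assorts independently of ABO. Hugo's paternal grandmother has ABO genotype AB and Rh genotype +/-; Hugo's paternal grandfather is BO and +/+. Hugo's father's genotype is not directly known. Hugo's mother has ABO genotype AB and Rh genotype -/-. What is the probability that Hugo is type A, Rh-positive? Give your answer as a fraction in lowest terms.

Hugo's father's ABO genotype from AB × BO: 1/4 AB, 1/4 AO, 1/4 BB, 1/4 BO.
Crossing each possibility with the mother AB and summing P(type A): 1/4·1/4 + 1/4·1/2 + 1/4·0 + 1/4·1/4 = 1/4.
Similarly for Rh via the father's Rh distribution: P(Rh+) = 3/4.
Independent loci: 1/4 × 3/4 = 3/16.

3/16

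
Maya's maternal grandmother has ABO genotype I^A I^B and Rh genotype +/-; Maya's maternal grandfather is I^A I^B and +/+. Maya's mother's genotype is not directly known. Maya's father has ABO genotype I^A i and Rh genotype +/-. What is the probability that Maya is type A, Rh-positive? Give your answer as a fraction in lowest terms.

Maya's mother's ABO genotype from I^A I^B × I^A I^B: 1/4 I^A I^A, 1/2 I^A I^B, 1/4 I^B I^B.
Crossing each possibility with the father I^A i and summing P(type A): 1/4·1 + 1/2·1/2 + 1/4·0 = 1/2.
Similarly for Rh via the mother's Rh distribution: P(Rh+) = 7/8.
Independent loci: 1/2 × 7/8 = 7/16.

7/16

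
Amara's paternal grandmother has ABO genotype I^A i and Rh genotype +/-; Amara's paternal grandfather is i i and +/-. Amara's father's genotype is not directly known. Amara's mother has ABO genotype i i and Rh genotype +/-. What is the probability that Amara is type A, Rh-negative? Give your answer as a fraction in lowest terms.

Amara's father's ABO genotype from I^A i × i i: 1/2 I^A i, 1/2 i i.
Crossing each possibility with the mother i i and summing P(type A): 1/2·1/2 + 1/2·0 = 1/4.
Similarly for Rh via the father's Rh distribution: P(Rh-) = 1/4.
Independent loci: 1/4 × 1/4 = 1/16.

1/16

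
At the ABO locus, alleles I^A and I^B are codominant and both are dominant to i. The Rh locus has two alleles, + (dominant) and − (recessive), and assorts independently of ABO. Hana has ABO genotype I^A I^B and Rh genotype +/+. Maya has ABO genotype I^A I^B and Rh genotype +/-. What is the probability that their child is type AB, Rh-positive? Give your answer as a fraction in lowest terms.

1/2

ABO cross I^A I^B × I^A I^B → offspring phenotypes: 1/4 A, 1/4 B, 1/2 AB.
Rh cross +/+ × +/- → 1 Rh+.
Independent loci: P(type AB, Rh-positive) = 1/2 × 1 = 1/2.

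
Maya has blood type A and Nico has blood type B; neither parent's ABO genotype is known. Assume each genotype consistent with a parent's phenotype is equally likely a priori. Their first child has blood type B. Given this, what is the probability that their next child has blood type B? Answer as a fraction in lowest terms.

Possible genotypes: Maya ∈ {I^A I^A, I^A i}; Nico ∈ {I^B I^B, I^B i}.
Weight each parental genotype pair by prior × P(type-B child):
  I^A i × I^B I^B: posterior weight 2/3; P(next child type B) = 1/2.
  I^A i × I^B i: posterior weight 1/3; P(next child type B) = 1/4.
Weighted sum = 5/12.

5/12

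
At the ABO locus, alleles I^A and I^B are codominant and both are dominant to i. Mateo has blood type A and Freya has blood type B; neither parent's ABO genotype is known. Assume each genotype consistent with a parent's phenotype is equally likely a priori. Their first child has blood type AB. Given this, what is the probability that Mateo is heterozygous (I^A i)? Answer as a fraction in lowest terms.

1/3

Possible genotypes: Mateo ∈ {I^A I^A, I^A i}; Freya ∈ {I^B I^B, I^B i}.
Weight each parental genotype pair by prior × P(type-AB child):
  I^A I^A × I^B I^B: posterior weight 4/9.
  I^A I^A × I^B i: posterior weight 2/9.
  I^A i × I^B I^B: posterior weight 2/9.
  I^A i × I^B i: posterior weight 1/9.
Sum the posterior weight over pairs where Mateo is I^A i: 1/3.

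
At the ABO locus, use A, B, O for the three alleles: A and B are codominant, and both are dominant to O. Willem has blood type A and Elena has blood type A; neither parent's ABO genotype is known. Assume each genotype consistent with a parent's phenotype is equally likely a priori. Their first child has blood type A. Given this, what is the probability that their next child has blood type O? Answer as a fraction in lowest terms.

Possible genotypes: Willem ∈ {AA, AO}; Elena ∈ {AA, AO}.
Weight each parental genotype pair by prior × P(type-A child):
  AA × AA: posterior weight 4/15; P(next child type O) = 0.
  AA × AO: posterior weight 4/15; P(next child type O) = 0.
  AO × AA: posterior weight 4/15; P(next child type O) = 0.
  AO × AO: posterior weight 1/5; P(next child type O) = 1/4.
Weighted sum = 1/20.

1/20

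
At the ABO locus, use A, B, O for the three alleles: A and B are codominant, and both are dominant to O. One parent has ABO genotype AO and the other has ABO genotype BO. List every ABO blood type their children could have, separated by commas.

Gametes from AO × BO give offspring ABO genotypes AB, AO, BO, OO, i.e. phenotypes O, A, B, AB.

O, A, B, AB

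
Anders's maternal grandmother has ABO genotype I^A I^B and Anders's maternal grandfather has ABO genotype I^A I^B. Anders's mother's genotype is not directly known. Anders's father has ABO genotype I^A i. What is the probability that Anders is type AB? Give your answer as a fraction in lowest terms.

Anders's mother's ABO genotype from I^A I^B × I^A I^B: 1/4 I^A I^A, 1/2 I^A I^B, 1/4 I^B I^B.
Crossing each possibility with the father I^A i and summing P(type AB): 1/4·0 + 1/2·1/4 + 1/4·1/2 = 1/4.

1/4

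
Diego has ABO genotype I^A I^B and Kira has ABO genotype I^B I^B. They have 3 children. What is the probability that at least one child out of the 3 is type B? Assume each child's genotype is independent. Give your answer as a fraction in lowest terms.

7/8

ABO cross I^A I^B × I^B I^B → 1/2 B, 1/2 AB.
So P(type B) = 1/2 per child.
P(none) = (1/2)^3 = 1/8; P(at least one) = 1 − 1/8 = 7/8.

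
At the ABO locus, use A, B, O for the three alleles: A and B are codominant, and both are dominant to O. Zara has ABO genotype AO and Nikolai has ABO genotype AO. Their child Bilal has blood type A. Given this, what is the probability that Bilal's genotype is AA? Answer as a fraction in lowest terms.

Cross AO × AO → 1/4 AA, 1/2 AO, 1/4 OO.
Type-A genotypes among offspring: AA (1/4), AO (1/2); total 3/4.
P(AA | type A) = (1/4) / (3/4) = 1/3.

1/3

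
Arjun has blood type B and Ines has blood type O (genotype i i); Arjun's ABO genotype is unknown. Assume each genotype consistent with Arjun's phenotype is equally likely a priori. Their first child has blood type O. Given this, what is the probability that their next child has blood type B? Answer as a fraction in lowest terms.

Possible genotypes: Arjun ∈ {I^B I^B, I^B i}; Ines ∈ {i i}.
Weight each parental genotype pair by prior × P(type-O child):
  I^B i × i i: posterior weight 1; P(next child type B) = 1/2.
Weighted sum = 1/2.

1/2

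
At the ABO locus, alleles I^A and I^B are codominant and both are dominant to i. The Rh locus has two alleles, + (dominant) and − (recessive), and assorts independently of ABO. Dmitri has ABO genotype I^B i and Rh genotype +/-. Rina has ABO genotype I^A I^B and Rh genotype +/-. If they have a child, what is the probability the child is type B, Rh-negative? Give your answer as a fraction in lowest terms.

ABO cross I^B i × I^A I^B → offspring phenotypes: 1/4 A, 1/2 B, 1/4 AB.
Rh cross +/- × +/- → 3/4 Rh+, 1/4 Rh-.
Independent loci: P(type B, Rh-negative) = 1/2 × 1/4 = 1/8.

1/8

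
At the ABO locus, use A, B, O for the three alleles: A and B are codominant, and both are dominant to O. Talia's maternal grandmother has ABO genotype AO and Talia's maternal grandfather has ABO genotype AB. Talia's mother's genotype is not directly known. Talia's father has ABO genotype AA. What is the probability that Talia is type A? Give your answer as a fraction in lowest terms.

3/4

Talia's mother's ABO genotype from AO × AB: 1/4 AA, 1/4 AB, 1/4 AO, 1/4 BO.
Crossing each possibility with the father AA and summing P(type A): 1/4·1 + 1/4·1/2 + 1/4·1 + 1/4·1/2 = 3/4.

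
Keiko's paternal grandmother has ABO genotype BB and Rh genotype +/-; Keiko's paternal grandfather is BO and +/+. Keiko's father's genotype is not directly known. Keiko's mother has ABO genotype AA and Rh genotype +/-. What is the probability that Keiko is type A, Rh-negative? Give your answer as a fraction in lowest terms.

Keiko's father's ABO genotype from BB × BO: 1/2 BB, 1/2 BO.
Crossing each possibility with the mother AA and summing P(type A): 1/2·0 + 1/2·1/2 = 1/4.
Similarly for Rh via the father's Rh distribution: P(Rh-) = 1/8.
Independent loci: 1/4 × 1/8 = 1/32.

1/32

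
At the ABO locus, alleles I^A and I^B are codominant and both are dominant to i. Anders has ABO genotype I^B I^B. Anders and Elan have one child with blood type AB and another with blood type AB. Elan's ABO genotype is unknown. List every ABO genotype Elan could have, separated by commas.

For each candidate genotype of Elan, check whether crossing it with I^B I^B can produce every observed child phenotype.
  I^A I^A → possible child types {AB} ✓
  I^A I^B → possible child types {B, AB} ✓
  I^A i → possible child types {B, AB} ✓
  I^B I^B → possible child types {B} ✗
  I^B i → possible child types {B} ✗
  i i → possible child types {B} ✗

I^A I^A, I^A I^B, I^A i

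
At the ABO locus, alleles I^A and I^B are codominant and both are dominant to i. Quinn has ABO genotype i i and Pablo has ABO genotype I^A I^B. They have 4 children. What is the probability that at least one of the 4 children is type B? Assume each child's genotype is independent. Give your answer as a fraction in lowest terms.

ABO cross i i × I^A I^B → 1/2 A, 1/2 B.
So P(type B) = 1/2 per child.
P(none) = (1/2)^4 = 1/16; P(at least one) = 1 − 1/16 = 15/16.

15/16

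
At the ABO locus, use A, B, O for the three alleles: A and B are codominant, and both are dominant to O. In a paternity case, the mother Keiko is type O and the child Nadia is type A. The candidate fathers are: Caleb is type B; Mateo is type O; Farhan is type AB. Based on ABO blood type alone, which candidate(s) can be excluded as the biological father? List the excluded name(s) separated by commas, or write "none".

A candidate is excluded only if no genotype consistent with his phenotype could produce a type A child with a type O mother.
Caleb (type B): no genotype consistent with that phenotype can produce a type-A child with a type-O mother.
Mateo (type O): no genotype consistent with that phenotype can produce a type-A child with a type-O mother.

Caleb, Mateo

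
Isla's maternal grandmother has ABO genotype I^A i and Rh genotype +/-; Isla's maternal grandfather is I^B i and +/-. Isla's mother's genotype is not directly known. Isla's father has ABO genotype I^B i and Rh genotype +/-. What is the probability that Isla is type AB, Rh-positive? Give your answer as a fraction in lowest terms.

3/32

Isla's mother's ABO genotype from I^A i × I^B i: 1/4 I^A I^B, 1/4 I^A i, 1/4 I^B i, 1/4 i i.
Crossing each possibility with the father I^B i and summing P(type AB): 1/4·1/4 + 1/4·1/4 + 1/4·0 + 1/4·0 = 1/8.
Similarly for Rh via the mother's Rh distribution: P(Rh+) = 3/4.
Independent loci: 1/8 × 3/4 = 3/32.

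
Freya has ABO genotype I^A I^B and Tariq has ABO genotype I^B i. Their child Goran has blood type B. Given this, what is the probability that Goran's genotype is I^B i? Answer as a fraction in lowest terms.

1/2

Cross I^A I^B × I^B i → 1/4 I^A I^B, 1/4 I^A i, 1/4 I^B I^B, 1/4 I^B i.
Type-B genotypes among offspring: I^B I^B (1/4), I^B i (1/4); total 1/2.
P(I^B i | type B) = (1/4) / (1/2) = 1/2.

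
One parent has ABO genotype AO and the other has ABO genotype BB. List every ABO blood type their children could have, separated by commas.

B, AB

Gametes from AO × BB give offspring ABO genotypes AB, BO, i.e. phenotypes B, AB.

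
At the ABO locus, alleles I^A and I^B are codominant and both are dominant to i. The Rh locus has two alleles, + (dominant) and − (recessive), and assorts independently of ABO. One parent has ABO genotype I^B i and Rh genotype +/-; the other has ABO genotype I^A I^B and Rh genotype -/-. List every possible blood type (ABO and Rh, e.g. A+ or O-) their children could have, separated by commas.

A+, A-, B+, B-, AB+, AB-

Gametes from I^B i × I^A I^B give offspring ABO genotypes I^A I^B, I^A i, I^B I^B, I^B i, i.e. phenotypes A, B, AB.
Rh cross +/- × -/- → phenotypes Rh+, Rh-.
Combining independently: A+, A-, B+, B-, AB+, AB-.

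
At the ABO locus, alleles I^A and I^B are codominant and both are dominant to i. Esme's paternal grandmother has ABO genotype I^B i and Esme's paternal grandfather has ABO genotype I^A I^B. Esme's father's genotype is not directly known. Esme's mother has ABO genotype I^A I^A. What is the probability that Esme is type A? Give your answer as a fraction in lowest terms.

Esme's father's ABO genotype from I^B i × I^A I^B: 1/4 I^A I^B, 1/4 I^A i, 1/4 I^B I^B, 1/4 I^B i.
Crossing each possibility with the mother I^A I^A and summing P(type A): 1/4·1/2 + 1/4·1 + 1/4·0 + 1/4·1/2 = 1/2.

1/2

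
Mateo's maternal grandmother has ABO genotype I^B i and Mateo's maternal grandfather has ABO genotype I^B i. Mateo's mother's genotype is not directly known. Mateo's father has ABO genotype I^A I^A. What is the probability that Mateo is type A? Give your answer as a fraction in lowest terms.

Mateo's mother's ABO genotype from I^B i × I^B i: 1/4 I^B I^B, 1/2 I^B i, 1/4 i i.
Crossing each possibility with the father I^A I^A and summing P(type A): 1/4·0 + 1/2·1/2 + 1/4·1 = 1/2.

1/2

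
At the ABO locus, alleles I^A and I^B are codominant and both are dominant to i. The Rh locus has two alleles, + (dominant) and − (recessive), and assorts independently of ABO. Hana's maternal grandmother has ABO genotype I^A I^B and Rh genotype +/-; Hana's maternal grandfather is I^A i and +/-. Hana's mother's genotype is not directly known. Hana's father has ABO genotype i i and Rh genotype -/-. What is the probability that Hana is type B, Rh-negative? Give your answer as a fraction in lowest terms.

Hana's mother's ABO genotype from I^A I^B × I^A i: 1/4 I^A I^A, 1/4 I^A I^B, 1/4 I^A i, 1/4 I^B i.
Crossing each possibility with the father i i and summing P(type B): 1/4·0 + 1/4·1/2 + 1/4·0 + 1/4·1/2 = 1/4.
Similarly for Rh via the mother's Rh distribution: P(Rh-) = 1/2.
Independent loci: 1/4 × 1/2 = 1/8.

1/8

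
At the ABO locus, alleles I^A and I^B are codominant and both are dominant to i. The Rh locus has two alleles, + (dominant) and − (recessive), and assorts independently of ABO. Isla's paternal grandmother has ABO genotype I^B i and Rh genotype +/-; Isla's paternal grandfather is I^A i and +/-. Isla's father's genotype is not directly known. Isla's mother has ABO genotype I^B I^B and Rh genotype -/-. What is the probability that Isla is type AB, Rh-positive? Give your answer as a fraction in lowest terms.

Isla's father's ABO genotype from I^B i × I^A i: 1/4 I^A I^B, 1/4 I^A i, 1/4 I^B i, 1/4 i i.
Crossing each possibility with the mother I^B I^B and summing P(type AB): 1/4·1/2 + 1/4·1/2 + 1/4·0 + 1/4·0 = 1/4.
Similarly for Rh via the father's Rh distribution: P(Rh+) = 1/2.
Independent loci: 1/4 × 1/2 = 1/8.

1/8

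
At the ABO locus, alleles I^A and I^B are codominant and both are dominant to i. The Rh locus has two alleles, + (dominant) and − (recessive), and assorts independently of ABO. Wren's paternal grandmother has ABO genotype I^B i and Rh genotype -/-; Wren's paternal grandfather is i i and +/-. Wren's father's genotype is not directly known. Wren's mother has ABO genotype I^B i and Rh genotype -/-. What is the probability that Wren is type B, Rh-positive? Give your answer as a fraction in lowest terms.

5/32

Wren's father's ABO genotype from I^B i × i i: 1/2 I^B i, 1/2 i i.
Crossing each possibility with the mother I^B i and summing P(type B): 1/2·3/4 + 1/2·1/2 = 5/8.
Similarly for Rh via the father's Rh distribution: P(Rh+) = 1/4.
Independent loci: 5/8 × 1/4 = 5/32.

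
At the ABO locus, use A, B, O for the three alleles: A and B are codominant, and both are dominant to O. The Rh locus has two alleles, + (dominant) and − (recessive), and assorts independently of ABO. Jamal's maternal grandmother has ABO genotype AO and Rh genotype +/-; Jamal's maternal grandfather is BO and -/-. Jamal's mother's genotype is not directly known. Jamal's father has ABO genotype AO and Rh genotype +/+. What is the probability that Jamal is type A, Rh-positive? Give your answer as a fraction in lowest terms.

Jamal's mother's ABO genotype from AO × BO: 1/4 AB, 1/4 AO, 1/4 BO, 1/4 OO.
Crossing each possibility with the father AO and summing P(type A): 1/4·1/2 + 1/4·3/4 + 1/4·1/4 + 1/4·1/2 = 1/2.
Similarly for Rh via the mother's Rh distribution: P(Rh+) = 1.
Independent loci: 1/2 × 1 = 1/2.

1/2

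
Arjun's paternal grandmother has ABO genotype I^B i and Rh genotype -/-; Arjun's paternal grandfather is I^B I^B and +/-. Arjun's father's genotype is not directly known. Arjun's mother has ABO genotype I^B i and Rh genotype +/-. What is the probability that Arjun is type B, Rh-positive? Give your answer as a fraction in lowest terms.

Arjun's father's ABO genotype from I^B i × I^B I^B: 1/2 I^B I^B, 1/2 I^B i.
Crossing each possibility with the mother I^B i and summing P(type B): 1/2·1 + 1/2·3/4 = 7/8.
Similarly for Rh via the father's Rh distribution: P(Rh+) = 5/8.
Independent loci: 7/8 × 5/8 = 35/64.

35/64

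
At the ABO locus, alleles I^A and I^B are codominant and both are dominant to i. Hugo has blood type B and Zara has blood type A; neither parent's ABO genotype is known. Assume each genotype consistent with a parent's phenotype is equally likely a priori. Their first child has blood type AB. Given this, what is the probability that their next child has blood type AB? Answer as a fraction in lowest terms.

Possible genotypes: Hugo ∈ {I^B I^B, I^B i}; Zara ∈ {I^A I^A, I^A i}.
Weight each parental genotype pair by prior × P(type-AB child):
  I^B I^B × I^A I^A: posterior weight 4/9; P(next child type AB) = 1.
  I^B I^B × I^A i: posterior weight 2/9; P(next child type AB) = 1/2.
  I^B i × I^A I^A: posterior weight 2/9; P(next child type AB) = 1/2.
  I^B i × I^A i: posterior weight 1/9; P(next child type AB) = 1/4.
Weighted sum = 25/36.

25/36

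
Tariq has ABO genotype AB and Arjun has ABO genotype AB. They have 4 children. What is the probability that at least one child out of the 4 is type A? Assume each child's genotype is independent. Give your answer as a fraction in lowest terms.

ABO cross AB × AB → 1/4 A, 1/4 B, 1/2 AB.
So P(type A) = 1/4 per child.
P(none) = (3/4)^4 = 81/256; P(at least one) = 1 − 81/256 = 175/256.

175/256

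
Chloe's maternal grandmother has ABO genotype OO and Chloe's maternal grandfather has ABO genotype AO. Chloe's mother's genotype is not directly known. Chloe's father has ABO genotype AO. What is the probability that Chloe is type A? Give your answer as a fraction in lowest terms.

5/8

Chloe's mother's ABO genotype from OO × AO: 1/2 AO, 1/2 OO.
Crossing each possibility with the father AO and summing P(type A): 1/2·3/4 + 1/2·1/2 = 5/8.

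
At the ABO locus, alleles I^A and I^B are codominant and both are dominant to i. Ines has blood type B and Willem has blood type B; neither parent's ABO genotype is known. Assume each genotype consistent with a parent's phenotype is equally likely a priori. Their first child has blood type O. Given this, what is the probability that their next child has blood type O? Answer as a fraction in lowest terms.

1/4

Possible genotypes: Ines ∈ {I^B I^B, I^B i}; Willem ∈ {I^B I^B, I^B i}.
Weight each parental genotype pair by prior × P(type-O child):
  I^B i × I^B i: posterior weight 1; P(next child type O) = 1/4.
Weighted sum = 1/4.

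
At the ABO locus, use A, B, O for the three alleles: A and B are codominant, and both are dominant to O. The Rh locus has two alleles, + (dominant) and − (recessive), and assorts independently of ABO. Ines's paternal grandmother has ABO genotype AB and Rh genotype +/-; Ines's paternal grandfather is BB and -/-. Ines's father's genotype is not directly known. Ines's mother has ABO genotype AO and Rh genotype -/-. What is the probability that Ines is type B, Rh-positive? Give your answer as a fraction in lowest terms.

3/32

Ines's father's ABO genotype from AB × BB: 1/2 AB, 1/2 BB.
Crossing each possibility with the mother AO and summing P(type B): 1/2·1/4 + 1/2·1/2 = 3/8.
Similarly for Rh via the father's Rh distribution: P(Rh+) = 1/4.
Independent loci: 3/8 × 1/4 = 3/32.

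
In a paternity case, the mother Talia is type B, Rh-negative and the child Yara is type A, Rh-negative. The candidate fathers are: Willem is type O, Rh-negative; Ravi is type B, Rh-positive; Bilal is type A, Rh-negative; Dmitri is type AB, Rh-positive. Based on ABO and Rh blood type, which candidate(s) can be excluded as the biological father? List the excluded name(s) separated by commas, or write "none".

A candidate is excluded only if no genotype consistent with his phenotype could produce a type A, Rh-negative child with a type B, Rh-negative mother.
Willem (type O, Rh-): no genotype consistent with that phenotype can produce a type-A Rh- child with a type-B mother.
Ravi (type B, Rh+): no genotype consistent with that phenotype can produce a type-A Rh- child with a type-B mother.

Willem, Ravi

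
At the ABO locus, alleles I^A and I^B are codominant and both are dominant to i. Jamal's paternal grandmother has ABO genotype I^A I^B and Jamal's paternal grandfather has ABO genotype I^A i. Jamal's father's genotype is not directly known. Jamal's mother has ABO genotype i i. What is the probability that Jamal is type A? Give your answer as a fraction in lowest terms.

Jamal's father's ABO genotype from I^A I^B × I^A i: 1/4 I^A I^A, 1/4 I^A I^B, 1/4 I^A i, 1/4 I^B i.
Crossing each possibility with the mother i i and summing P(type A): 1/4·1 + 1/4·1/2 + 1/4·1/2 + 1/4·0 = 1/2.

1/2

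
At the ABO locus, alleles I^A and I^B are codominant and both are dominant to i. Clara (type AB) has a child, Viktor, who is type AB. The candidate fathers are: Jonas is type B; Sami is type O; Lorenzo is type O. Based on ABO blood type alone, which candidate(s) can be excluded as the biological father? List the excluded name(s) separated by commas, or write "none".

A candidate is excluded only if no genotype consistent with his phenotype could produce a type AB child with a type AB mother.
Sami (type O): no genotype consistent with that phenotype can produce a type-AB child with a type-AB mother.
Lorenzo (type O): no genotype consistent with that phenotype can produce a type-AB child with a type-AB mother.

Sami, Lorenzo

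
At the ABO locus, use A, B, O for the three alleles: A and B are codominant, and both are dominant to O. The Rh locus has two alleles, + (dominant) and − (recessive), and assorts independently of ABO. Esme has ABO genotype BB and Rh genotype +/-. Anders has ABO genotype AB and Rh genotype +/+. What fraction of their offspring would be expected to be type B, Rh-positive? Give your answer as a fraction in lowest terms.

1/2

ABO cross BB × AB → offspring phenotypes: 1/2 B, 1/2 AB.
Rh cross +/- × +/+ → 1 Rh+.
Independent loci: P(type B, Rh-positive) = 1/2 × 1 = 1/2.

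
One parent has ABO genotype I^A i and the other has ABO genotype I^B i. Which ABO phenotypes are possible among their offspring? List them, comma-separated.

O, A, B, AB

Gametes from I^A i × I^B i give offspring ABO genotypes I^A I^B, I^A i, I^B i, i i, i.e. phenotypes O, A, B, AB.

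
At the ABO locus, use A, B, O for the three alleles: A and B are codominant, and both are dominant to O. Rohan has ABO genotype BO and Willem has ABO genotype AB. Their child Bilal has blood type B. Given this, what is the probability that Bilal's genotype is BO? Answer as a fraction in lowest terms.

1/2

Cross BO × AB → 1/4 AB, 1/4 AO, 1/4 BB, 1/4 BO.
Type-B genotypes among offspring: BB (1/4), BO (1/4); total 1/2.
P(BO | type B) = (1/4) / (1/2) = 1/2.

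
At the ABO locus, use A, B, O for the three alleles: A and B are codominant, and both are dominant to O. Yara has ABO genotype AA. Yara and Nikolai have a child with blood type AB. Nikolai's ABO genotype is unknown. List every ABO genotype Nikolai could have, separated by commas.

AB, BB, BO

For each candidate genotype of Nikolai, check whether crossing it with AA can produce every observed child phenotype.
  AA → possible child types {A} ✗
  AB → possible child types {A, AB} ✓
  AO → possible child types {A} ✗
  BB → possible child types {AB} ✓
  BO → possible child types {A, AB} ✓
  OO → possible child types {A} ✗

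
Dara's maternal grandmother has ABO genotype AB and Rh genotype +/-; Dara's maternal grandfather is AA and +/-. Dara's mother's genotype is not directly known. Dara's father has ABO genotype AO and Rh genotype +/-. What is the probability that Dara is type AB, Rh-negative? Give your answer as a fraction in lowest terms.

1/32

Dara's mother's ABO genotype from AB × AA: 1/2 AA, 1/2 AB.
Crossing each possibility with the father AO and summing P(type AB): 1/2·0 + 1/2·1/4 = 1/8.
Similarly for Rh via the mother's Rh distribution: P(Rh-) = 1/4.
Independent loci: 1/8 × 1/4 = 1/32.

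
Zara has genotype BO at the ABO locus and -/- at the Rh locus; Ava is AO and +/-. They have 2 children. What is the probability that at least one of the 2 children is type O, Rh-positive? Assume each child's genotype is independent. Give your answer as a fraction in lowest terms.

ABO cross BO × AO → 1/4 O, 1/4 A, 1/4 B, 1/4 AB.
Rh cross -/- × +/- → 1/2 Rh+, 1/2 Rh-; so P(type O, Rh-positive) = 1/4 × 1/2 = 1/8 per child.
P(none) = (7/8)^2 = 49/64; P(at least one) = 1 − 49/64 = 15/64.

15/64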